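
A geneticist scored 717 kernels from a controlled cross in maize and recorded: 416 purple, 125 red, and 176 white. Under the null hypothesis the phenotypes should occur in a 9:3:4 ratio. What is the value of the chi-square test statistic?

Total ratio parts = 16. Expected numbers out of 717:
  purple: 717 × 9/16 = 403.3125
  red: 717 × 3/16 = 134.4375
  white: 717 × 4/16 = 179.25
χ² = Σ (O − E)² / E
  purple: (416 − 403.3125)² / 403.3125 = 0.3991
  red: (125 − 134.4375)² / 134.4375 = 0.6625
  white: (176 − 179.25)² / 179.25 = 0.0589
χ² = 0.3991 + 0.6625 + 0.0589 = 1.1205 ≈ 1.121

1.121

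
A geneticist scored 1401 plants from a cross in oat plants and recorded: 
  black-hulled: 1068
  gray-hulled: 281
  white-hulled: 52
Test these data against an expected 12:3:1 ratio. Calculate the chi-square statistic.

16.003

Expected counts for N = 1401 under a 12:3:1 ratio (total parts = 16):
  black-hulled: 1401 × 12/16 = 1050.75
  gray-hulled: 1401 × 3/16 = 262.6875
  white-hulled: 1401 × 1/16 = 87.5625
χ² = Σ (O − E)² / E
  black-hulled: (1068 − 1050.75)² / 1050.75 = 0.2832
  gray-hulled: (281 − 262.6875)² / 262.6875 = 1.2766
  white-hulled: (52 − 87.5625)² / 87.5625 = 14.4433
χ² = 0.2832 + 1.2766 + 14.4433 = 16.0031 ≈ 16.003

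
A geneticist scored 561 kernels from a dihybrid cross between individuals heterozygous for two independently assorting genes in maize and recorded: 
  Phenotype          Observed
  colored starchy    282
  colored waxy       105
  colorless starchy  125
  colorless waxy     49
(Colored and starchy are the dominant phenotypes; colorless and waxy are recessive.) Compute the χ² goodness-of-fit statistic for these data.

A dihybrid F₂ with independent assortment and complete dominance at both loci gives a 9:3:3:1 phenotypic ratio.
The 9:3:3:1 ratio has 16 parts, so with N = 561 the expected counts are:
  colored starchy: 561 × 9/16 = 315.5625
  colored waxy: 561 × 3/16 = 105.1875
  colorless starchy: 561 × 3/16 = 105.1875
  colorless waxy: 561 × 1/16 = 35.0625
χ² = Σ (O − E)² / E
  colored starchy: (282 − 315.5625)² / 315.5625 = 3.5696
  colored waxy: (105 − 105.1875)² / 105.1875 = 0.0003
  colorless starchy: (125 − 105.1875)² / 105.1875 = 3.7318
  colorless waxy: (49 − 35.0625)² / 35.0625 = 5.5402
χ² = 3.5696 + 0.0003 + 3.7318 + 5.5402 = 12.8419 ≈ 12.842

12.842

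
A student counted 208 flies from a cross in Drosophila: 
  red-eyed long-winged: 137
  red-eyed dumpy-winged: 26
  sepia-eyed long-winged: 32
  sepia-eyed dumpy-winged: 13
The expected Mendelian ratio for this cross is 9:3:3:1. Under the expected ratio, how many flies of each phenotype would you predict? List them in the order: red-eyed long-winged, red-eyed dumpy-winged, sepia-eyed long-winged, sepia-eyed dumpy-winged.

Under the 9:3:3:1 hypothesis (Σ ratio = 16, N = 208):
  red-eyed long-winged: 208 × 9/16 = 117
  red-eyed dumpy-winged: 208 × 3/16 = 39
  sepia-eyed long-winged: 208 × 3/16 = 39
  sepia-eyed dumpy-winged: 208 × 1/16 = 13

117, 39, 39, 13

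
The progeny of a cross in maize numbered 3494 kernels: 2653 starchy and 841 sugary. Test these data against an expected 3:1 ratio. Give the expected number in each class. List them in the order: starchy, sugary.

2620.5, 873.5

Expected counts for N = 3494 under a 3:1 ratio (total parts = 4):
  starchy: 3494 × 3/4 = 2620.5
  sugary: 3494 × 1/4 = 873.5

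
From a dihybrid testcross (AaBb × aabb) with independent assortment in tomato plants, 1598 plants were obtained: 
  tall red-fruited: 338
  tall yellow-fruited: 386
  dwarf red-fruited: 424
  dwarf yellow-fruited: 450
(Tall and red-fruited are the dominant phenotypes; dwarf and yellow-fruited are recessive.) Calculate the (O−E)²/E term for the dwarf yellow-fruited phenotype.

A dihybrid testcross with independent assortment gives a 1:1:1:1 ratio.
Expected counts for N = 1598 under a 1:1:1:1 ratio (total parts = 4):
  tall red-fruited: 1598 × 1/4 = 399.5
  tall yellow-fruited: 1598 × 1/4 = 399.5
  dwarf red-fruited: 1598 × 1/4 = 399.5
  dwarf yellow-fruited: 1598 × 1/4 = 399.5
Contribution of dwarf yellow-fruited: (450 − 399.5)² / 399.5 = 6.3836

6.384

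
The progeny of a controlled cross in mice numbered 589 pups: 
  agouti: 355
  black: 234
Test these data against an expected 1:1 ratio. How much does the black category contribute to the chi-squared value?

Under the 1:1 hypothesis (Σ ratio = 2, N = 589):
  agouti: 589 × 1/2 = 294.5
  black: 589 × 1/2 = 294.5
Contribution of black: (234 − 294.5)² / 294.5 = 12.4287

12.429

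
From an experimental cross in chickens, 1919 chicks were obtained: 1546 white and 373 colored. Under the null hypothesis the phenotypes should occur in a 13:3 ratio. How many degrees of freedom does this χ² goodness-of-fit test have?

1

A goodness-of-fit test with 2 phenotype classes has df = 2 − 1 = 1.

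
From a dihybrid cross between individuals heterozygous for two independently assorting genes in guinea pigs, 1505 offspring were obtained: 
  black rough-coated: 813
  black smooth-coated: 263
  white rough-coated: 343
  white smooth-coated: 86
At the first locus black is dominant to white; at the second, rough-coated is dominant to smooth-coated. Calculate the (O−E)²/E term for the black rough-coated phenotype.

1.331

A dihybrid F₂ with independent assortment and complete dominance at both loci gives a 9:3:3:1 phenotypic ratio.
Under the 9:3:3:1 hypothesis (Σ ratio = 16, N = 1505):
  black rough-coated: 1505 × 9/16 = 846.5625
  black smooth-coated: 1505 × 3/16 = 282.1875
  white rough-coated: 1505 × 3/16 = 282.1875
  white smooth-coated: 1505 × 1/16 = 94.0625
Contribution of black rough-coated: (813 − 846.5625)² / 846.5625 = 1.3306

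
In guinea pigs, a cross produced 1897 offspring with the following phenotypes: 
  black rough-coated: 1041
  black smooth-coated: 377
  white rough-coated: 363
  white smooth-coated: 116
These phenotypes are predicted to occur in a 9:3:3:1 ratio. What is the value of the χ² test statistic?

The 9:3:3:1 ratio has 16 parts, so with N = 1897 the expected counts are:
  black rough-coated: 1897 × 9/16 = 1067.0625
  black smooth-coated: 1897 × 3/16 = 355.6875
  white rough-coated: 1897 × 3/16 = 355.6875
  white smooth-coated: 1897 × 1/16 = 118.5625
χ² = Σ (O − E)² / E
  black rough-coated: (1041 − 1067.0625)² / 1067.0625 = 0.6366
  black smooth-coated: (377 − 355.6875)² / 355.6875 = 1.2770
  white rough-coated: (363 − 355.6875)² / 355.6875 = 0.1503
  white smooth-coated: (116 − 118.5625)² / 118.5625 = 0.0554
χ² = 0.6366 + 1.2770 + 0.1503 + 0.0554 = 2.1193 ≈ 2.119

2.119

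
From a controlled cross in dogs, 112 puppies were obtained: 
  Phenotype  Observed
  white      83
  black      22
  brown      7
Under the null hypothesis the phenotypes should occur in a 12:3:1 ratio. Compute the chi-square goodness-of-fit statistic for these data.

0.060

Total ratio parts = 16. Expected numbers out of 112:
  white: 112 × 12/16 = 84
  black: 112 × 3/16 = 21
  brown: 112 × 1/16 = 7
χ² = Σ (O − E)² / E
  white: (83 − 84)² / 84 = 0.0119
  black: (22 − 21)² / 21 = 0.0476
  brown: (7 − 7)² / 7 = 0.0000
χ² = 0.0119 + 0.0476 + 0.0000 = 0.0595 ≈ 0.060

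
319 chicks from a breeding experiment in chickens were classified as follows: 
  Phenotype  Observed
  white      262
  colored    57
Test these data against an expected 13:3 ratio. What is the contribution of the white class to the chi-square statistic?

Total ratio parts = 16. Expected numbers out of 319:
  white: 319 × 13/16 = 259.1875
  colored: 319 × 3/16 = 59.8125
Contribution of white: (262 − 259.1875)² / 259.1875 = 0.0305

0.031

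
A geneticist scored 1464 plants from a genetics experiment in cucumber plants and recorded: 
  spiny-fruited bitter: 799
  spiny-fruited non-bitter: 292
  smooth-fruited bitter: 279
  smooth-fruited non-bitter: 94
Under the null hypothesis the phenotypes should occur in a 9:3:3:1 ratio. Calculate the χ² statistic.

1.987

The 9:3:3:1 ratio has 16 parts, so with N = 1464 the expected counts are:
  spiny-fruited bitter: 1464 × 9/16 = 823.5
  spiny-fruited non-bitter: 1464 × 3/16 = 274.5
  smooth-fruited bitter: 1464 × 3/16 = 274.5
  smooth-fruited non-bitter: 1464 × 1/16 = 91.5
χ² = Σ (O − E)² / E
  spiny-fruited bitter: (799 − 823.5)² / 823.5 = 0.7289
  spiny-fruited non-bitter: (292 − 274.5)² / 274.5 = 1.1157
  smooth-fruited bitter: (279 − 274.5)² / 274.5 = 0.0738
  smooth-fruited non-bitter: (94 − 91.5)² / 91.5 = 0.0683
χ² = 0.7289 + 1.1157 + 0.0738 + 0.0683 = 1.9867 ≈ 1.987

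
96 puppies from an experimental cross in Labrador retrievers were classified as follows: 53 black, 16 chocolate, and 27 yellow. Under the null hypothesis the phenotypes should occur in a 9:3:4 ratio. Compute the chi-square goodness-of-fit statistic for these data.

Under the 9:3:4 hypothesis (Σ ratio = 16, N = 96):
  black: 96 × 9/16 = 54
  chocolate: 96 × 3/16 = 18
  yellow: 96 × 4/16 = 24
χ² = Σ (O − E)² / E
  black: (53 − 54)² / 54 = 0.0185
  chocolate: (16 − 18)² / 18 = 0.2222
  yellow: (27 − 24)² / 24 = 0.3750
χ² = 0.0185 + 0.2222 + 0.3750 = 0.6157 ≈ 0.616

0.616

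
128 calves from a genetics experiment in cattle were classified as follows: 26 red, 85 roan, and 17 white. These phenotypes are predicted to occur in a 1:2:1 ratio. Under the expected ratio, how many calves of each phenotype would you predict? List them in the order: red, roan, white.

Expected counts for N = 128 under a 1:2:1 ratio (total parts = 4):
  red: 128 × 1/4 = 32
  roan: 128 × 2/4 = 64
  white: 128 × 1/4 = 32

32, 64, 32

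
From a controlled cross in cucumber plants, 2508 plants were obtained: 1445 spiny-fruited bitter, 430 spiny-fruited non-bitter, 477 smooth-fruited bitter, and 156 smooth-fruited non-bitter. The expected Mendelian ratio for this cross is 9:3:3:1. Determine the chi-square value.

Total ratio parts = 16. Expected numbers out of 2508:
  spiny-fruited bitter: 2508 × 9/16 = 1410.75
  spiny-fruited non-bitter: 2508 × 3/16 = 470.25
  smooth-fruited bitter: 2508 × 3/16 = 470.25
  smooth-fruited non-bitter: 2508 × 1/16 = 156.75
χ² = Σ (O − E)² / E
  spiny-fruited bitter: (1445 − 1410.75)² / 1410.75 = 0.8315
  spiny-fruited non-bitter: (430 − 470.25)² / 470.25 = 3.4451
  smooth-fruited bitter: (477 − 470.25)² / 470.25 = 0.0969
  smooth-fruited non-bitter: (156 − 156.75)² / 156.75 = 0.0036
χ² = 0.8315 + 3.4451 + 0.0969 + 0.0036 = 4.3771 ≈ 4.377

4.377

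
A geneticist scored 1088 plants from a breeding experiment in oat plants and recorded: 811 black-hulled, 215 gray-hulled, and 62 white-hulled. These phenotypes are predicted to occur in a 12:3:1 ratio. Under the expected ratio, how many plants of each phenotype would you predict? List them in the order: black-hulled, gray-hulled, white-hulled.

Expected counts for N = 1088 under a 12:3:1 ratio (total parts = 16):
  black-hulled: 1088 × 12/16 = 816
  gray-hulled: 1088 × 3/16 = 204
  white-hulled: 1088 × 1/16 = 68

816, 204, 68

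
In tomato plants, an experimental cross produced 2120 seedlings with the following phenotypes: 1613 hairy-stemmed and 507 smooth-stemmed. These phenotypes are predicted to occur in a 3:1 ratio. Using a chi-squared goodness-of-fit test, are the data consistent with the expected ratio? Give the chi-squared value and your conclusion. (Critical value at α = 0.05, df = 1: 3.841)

1.331; consistent

The 3:1 ratio has 4 parts, so with N = 2120 the expected counts are:
  hairy-stemmed: 2120 × 3/4 = 1590
  smooth-stemmed: 2120 × 1/4 = 530
χ² = Σ (O − E)² / E
  hairy-stemmed: (1613 − 1590)² / 1590 = 0.3327
  smooth-stemmed: (507 − 530)² / 530 = 0.9981
χ² = 0.3327 + 0.9981 = 1.3308 ≈ 1.331
Degrees of freedom = 2 − 1 = 1; critical value at α = 0.05 is 3.841.
Since 1.331 < 3.841, we fail to reject the null hypothesis — the data are consistent with the 3:1 ratio.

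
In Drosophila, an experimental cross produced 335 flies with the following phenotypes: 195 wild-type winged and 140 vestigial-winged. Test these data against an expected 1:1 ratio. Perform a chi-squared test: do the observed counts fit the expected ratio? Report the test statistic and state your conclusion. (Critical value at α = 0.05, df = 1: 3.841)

Expected counts for N = 335 under a 1:1 ratio (total parts = 2):
  wild-type winged: 335 × 1/2 = 167.5
  vestigial-winged: 335 × 1/2 = 167.5
χ² = Σ (O − E)² / E
  wild-type winged: (195 − 167.5)² / 167.5 = 4.5149
  vestigial-winged: (140 − 167.5)² / 167.5 = 4.5149
χ² = 4.5149 + 4.5149 = 9.0298 ≈ 9.030
Degrees of freedom = 2 − 1 = 1; critical value at α = 0.05 is 3.841.
Since 9.030 > 3.841, we reject the null hypothesis — the data do not fit the 1:1 ratio.

9.030; not consistent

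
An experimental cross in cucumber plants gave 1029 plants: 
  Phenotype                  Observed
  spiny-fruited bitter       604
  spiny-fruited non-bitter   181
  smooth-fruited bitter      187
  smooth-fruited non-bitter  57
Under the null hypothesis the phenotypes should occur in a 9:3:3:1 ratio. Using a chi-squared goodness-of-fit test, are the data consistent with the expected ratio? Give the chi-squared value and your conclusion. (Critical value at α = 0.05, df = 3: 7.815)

Expected counts for N = 1029 under a 9:3:3:1 ratio (total parts = 16):
  spiny-fruited bitter: 1029 × 9/16 = 578.8125
  spiny-fruited non-bitter: 1029 × 3/16 = 192.9375
  smooth-fruited bitter: 1029 × 3/16 = 192.9375
  smooth-fruited non-bitter: 1029 × 1/16 = 64.3125
χ² = Σ (O − E)² / E
  spiny-fruited bitter: (604 − 578.8125)² / 578.8125 = 1.0961
  spiny-fruited non-bitter: (181 − 192.9375)² / 192.9375 = 0.7386
  smooth-fruited bitter: (187 − 192.9375)² / 192.9375 = 0.1827
  smooth-fruited non-bitter: (57 − 64.3125)² / 64.3125 = 0.8315
χ² = 1.0961 + 0.7386 + 0.1827 + 0.8315 = 2.8489 ≈ 2.849
Degrees of freedom = 4 − 1 = 3; critical value at α = 0.05 is 7.815.
Since 2.849 < 7.815, we fail to reject the null hypothesis — the data are consistent with the 9:3:3:1 ratio.

2.849; consistent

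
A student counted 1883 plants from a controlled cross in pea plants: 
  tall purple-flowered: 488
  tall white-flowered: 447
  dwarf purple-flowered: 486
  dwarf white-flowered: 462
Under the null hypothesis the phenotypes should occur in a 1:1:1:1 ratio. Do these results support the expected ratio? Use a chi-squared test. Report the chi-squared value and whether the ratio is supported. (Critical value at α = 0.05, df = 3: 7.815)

2.487; consistent

The 1:1:1:1 ratio has 4 parts, so with N = 1883 the expected counts are:
  tall purple-flowered: 1883 × 1/4 = 470.75
  tall white-flowered: 1883 × 1/4 = 470.75
  dwarf purple-flowered: 1883 × 1/4 = 470.75
  dwarf white-flowered: 1883 × 1/4 = 470.75
χ² = Σ (O − E)² / E
  tall purple-flowered: (488 − 470.75)² / 470.75 = 0.6321
  tall white-flowered: (447 − 470.75)² / 470.75 = 1.1982
  dwarf purple-flowered: (486 − 470.75)² / 470.75 = 0.4940
  dwarf white-flowered: (462 − 470.75)² / 470.75 = 0.1626
χ² = 0.6321 + 1.1982 + 0.4940 + 0.1626 = 2.4869 ≈ 2.487
Degrees of freedom = 4 − 1 = 3; critical value at α = 0.05 is 7.815.
Since 2.487 < 7.815, we fail to reject the null hypothesis — the data are consistent with the 1:1:1:1 ratio.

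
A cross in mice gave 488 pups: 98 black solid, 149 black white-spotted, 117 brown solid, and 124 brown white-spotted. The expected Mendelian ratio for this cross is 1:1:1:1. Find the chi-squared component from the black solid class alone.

The 1:1:1:1 ratio has 4 parts, so with N = 488 the expected counts are:
  black solid: 488 × 1/4 = 122
  black white-spotted: 488 × 1/4 = 122
  brown solid: 488 × 1/4 = 122
  brown white-spotted: 488 × 1/4 = 122
Contribution of black solid: (98 − 122)² / 122 = 4.7213

4.721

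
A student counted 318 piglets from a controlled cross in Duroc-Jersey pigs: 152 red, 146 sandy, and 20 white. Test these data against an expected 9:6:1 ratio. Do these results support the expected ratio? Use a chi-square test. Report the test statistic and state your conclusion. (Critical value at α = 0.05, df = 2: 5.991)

The 9:6:1 ratio has 16 parts, so with N = 318 the expected counts are:
  red: 318 × 9/16 = 178.875
  sandy: 318 × 6/16 = 119.25
  white: 318 × 1/16 = 19.875
χ² = Σ (O − E)² / E
  red: (152 − 178.875)² / 178.875 = 4.0378
  sandy: (146 − 119.25)² / 119.25 = 6.0005
  white: (20 − 19.875)² / 19.875 = 0.0008
χ² = 4.0378 + 6.0005 + 0.0008 = 10.0391 ≈ 10.039
Degrees of freedom = 3 − 1 = 2; critical value at α = 0.05 is 5.991.
Since 10.039 > 5.991, we reject the null hypothesis — the data do not fit the 9:6:1 ratio.

10.039; not consistent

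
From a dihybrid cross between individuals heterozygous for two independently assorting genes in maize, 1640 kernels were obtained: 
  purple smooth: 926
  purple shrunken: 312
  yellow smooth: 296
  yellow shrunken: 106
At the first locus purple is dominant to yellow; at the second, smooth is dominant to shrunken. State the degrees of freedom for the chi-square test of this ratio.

A dihybrid F₂ with independent assortment and complete dominance at both loci gives a 9:3:3:1 phenotypic ratio.
A goodness-of-fit test with 4 phenotype classes has df = 4 − 1 = 3.

3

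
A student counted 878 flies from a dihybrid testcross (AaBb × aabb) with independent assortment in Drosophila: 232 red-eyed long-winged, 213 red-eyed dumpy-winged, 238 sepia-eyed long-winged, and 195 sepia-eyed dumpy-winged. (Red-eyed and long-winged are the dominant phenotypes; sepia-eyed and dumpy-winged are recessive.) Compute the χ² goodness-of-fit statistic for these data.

A dihybrid testcross with independent assortment gives a 1:1:1:1 ratio.
Under the 1:1:1:1 hypothesis (Σ ratio = 4, N = 878):
  red-eyed long-winged: 878 × 1/4 = 219.5
  red-eyed dumpy-winged: 878 × 1/4 = 219.5
  sepia-eyed long-winged: 878 × 1/4 = 219.5
  sepia-eyed dumpy-winged: 878 × 1/4 = 219.5
χ² = Σ (O − E)² / E
  red-eyed long-winged: (232 − 219.5)² / 219.5 = 0.7118
  red-eyed dumpy-winged: (213 − 219.5)² / 219.5 = 0.1925
  sepia-eyed long-winged: (238 − 219.5)² / 219.5 = 1.5592
  sepia-eyed dumpy-winged: (195 − 219.5)² / 219.5 = 2.7346
χ² = 0.7118 + 0.1925 + 1.5592 + 2.7346 = 5.1981 ≈ 5.198

5.198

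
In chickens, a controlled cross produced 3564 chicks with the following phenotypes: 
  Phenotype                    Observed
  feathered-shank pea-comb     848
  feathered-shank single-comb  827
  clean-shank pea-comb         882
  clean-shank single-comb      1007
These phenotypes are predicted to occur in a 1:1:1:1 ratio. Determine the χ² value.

The 1:1:1:1 ratio has 4 parts, so with N = 3564 the expected counts are:
  feathered-shank pea-comb: 3564 × 1/4 = 891
  feathered-shank single-comb: 3564 × 1/4 = 891
  clean-shank pea-comb: 3564 × 1/4 = 891
  clean-shank single-comb: 3564 × 1/4 = 891
χ² = Σ (O − E)² / E
  feathered-shank pea-comb: (848 − 891)² / 891 = 2.0752
  feathered-shank single-comb: (827 − 891)² / 891 = 4.5971
  clean-shank pea-comb: (882 − 891)² / 891 = 0.0909
  clean-shank single-comb: (1007 − 891)² / 891 = 15.1021
χ² = 2.0752 + 4.5971 + 0.0909 + 15.1021 = 21.8653 ≈ 21.865

21.865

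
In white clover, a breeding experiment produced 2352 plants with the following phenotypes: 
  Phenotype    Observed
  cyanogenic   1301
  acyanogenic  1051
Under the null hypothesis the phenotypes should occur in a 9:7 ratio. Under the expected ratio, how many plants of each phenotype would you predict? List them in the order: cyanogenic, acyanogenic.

1323, 1029

Expected counts for N = 2352 under a 9:7 ratio (total parts = 16):
  cyanogenic: 2352 × 9/16 = 1323
  acyanogenic: 2352 × 7/16 = 1029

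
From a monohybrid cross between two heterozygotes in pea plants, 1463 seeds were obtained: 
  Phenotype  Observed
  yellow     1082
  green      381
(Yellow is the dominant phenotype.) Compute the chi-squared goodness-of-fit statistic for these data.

For a monohybrid cross between heterozygotes with complete dominance, the expected phenotypic ratio is 3:1.
Total ratio parts = 4. Expected numbers out of 1463:
  yellow: 1463 × 3/4 = 1097.25
  green: 1463 × 1/4 = 365.75
χ² = Σ (O − E)² / E
  yellow: (1082 − 1097.25)² / 1097.25 = 0.2120
  green: (381 − 365.75)² / 365.75 = 0.6359
χ² = 0.2120 + 0.6359 = 0.8479 ≈ 0.848

0.848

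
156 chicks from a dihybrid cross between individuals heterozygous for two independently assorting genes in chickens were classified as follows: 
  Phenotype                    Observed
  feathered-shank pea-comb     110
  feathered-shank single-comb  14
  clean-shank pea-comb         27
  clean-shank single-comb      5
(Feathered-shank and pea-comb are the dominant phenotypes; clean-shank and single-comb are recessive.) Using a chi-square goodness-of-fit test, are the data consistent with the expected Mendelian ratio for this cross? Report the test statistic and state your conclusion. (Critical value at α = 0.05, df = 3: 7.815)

A dihybrid F₂ with independent assortment and complete dominance at both loci gives a 9:3:3:1 phenotypic ratio.
Total ratio parts = 16. Expected numbers out of 156:
  feathered-shank pea-comb: 156 × 9/16 = 87.75
  feathered-shank single-comb: 156 × 3/16 = 29.25
  clean-shank pea-comb: 156 × 3/16 = 29.25
  clean-shank single-comb: 156 × 1/16 = 9.75
χ² = Σ (O − E)² / E
  feathered-shank pea-comb: (110 − 87.75)² / 87.75 = 5.6417
  feathered-shank single-comb: (14 − 29.25)² / 29.25 = 7.9509
  clean-shank pea-comb: (27 − 29.25)² / 29.25 = 0.1731
  clean-shank single-comb: (5 − 9.75)² / 9.75 = 2.3141
χ² = 5.6417 + 7.9509 + 0.1731 + 2.3141 = 16.0798 ≈ 16.080
Degrees of freedom = 4 − 1 = 3; critical value at α = 0.05 is 7.815.
Since 16.080 > 7.815, we reject the null hypothesis — the data do not fit the 9:3:3:1 ratio.

16.080; not consistent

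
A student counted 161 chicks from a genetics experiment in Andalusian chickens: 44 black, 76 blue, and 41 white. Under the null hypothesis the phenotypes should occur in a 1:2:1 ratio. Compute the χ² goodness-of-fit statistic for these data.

0.615

The 1:2:1 ratio has 4 parts, so with N = 161 the expected counts are:
  black: 161 × 1/4 = 40.25
  blue: 161 × 2/4 = 80.5
  white: 161 × 1/4 = 40.25
χ² = Σ (O − E)² / E
  black: (44 − 40.25)² / 40.25 = 0.3494
  blue: (76 − 80.5)² / 80.5 = 0.2516
  white: (41 − 40.25)² / 40.25 = 0.0140
χ² = 0.3494 + 0.2516 + 0.0140 = 0.615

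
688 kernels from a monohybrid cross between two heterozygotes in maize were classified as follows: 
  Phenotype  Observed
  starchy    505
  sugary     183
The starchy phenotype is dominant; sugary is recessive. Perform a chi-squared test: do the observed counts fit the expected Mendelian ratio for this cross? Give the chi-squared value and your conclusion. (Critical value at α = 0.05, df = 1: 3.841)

0.938; consistent

For a monohybrid cross between heterozygotes with complete dominance, the expected phenotypic ratio is 3:1.
The 3:1 ratio has 4 parts, so with N = 688 the expected counts are:
  starchy: 688 × 3/4 = 516
  sugary: 688 × 1/4 = 172
χ² = Σ (O − E)² / E
  starchy: (505 − 516)² / 516 = 0.2345
  sugary: (183 − 172)² / 172 = 0.7035
χ² = 0.2345 + 0.7035 = 0.938
Degrees of freedom = 2 − 1 = 1; critical value at α = 0.05 is 3.841.
Since 0.938 < 3.841, we fail to reject the null hypothesis — the data are consistent with the 3:1 ratio.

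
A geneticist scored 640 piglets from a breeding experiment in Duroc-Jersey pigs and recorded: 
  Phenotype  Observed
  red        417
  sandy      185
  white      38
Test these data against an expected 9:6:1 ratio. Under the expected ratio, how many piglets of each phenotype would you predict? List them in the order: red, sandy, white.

360, 240, 40

The 9:6:1 ratio has 16 parts, so with N = 640 the expected counts are:
  red: 640 × 9/16 = 360
  sandy: 640 × 6/16 = 240
  white: 640 × 1/16 = 40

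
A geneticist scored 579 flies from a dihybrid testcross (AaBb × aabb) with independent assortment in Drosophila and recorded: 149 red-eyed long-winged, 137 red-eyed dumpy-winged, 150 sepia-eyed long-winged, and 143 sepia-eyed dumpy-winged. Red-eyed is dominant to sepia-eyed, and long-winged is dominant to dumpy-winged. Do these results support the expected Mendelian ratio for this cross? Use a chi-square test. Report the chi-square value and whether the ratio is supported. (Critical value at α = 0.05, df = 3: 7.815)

A dihybrid testcross with independent assortment gives a 1:1:1:1 ratio.
Expected counts for N = 579 under a 1:1:1:1 ratio (total parts = 4):
  red-eyed long-winged: 579 × 1/4 = 144.75
  red-eyed dumpy-winged: 579 × 1/4 = 144.75
  sepia-eyed long-winged: 579 × 1/4 = 144.75
  sepia-eyed dumpy-winged: 579 × 1/4 = 144.75
χ² = Σ (O − E)² / E
  red-eyed long-winged: (149 − 144.75)² / 144.75 = 0.1248
  red-eyed dumpy-winged: (137 − 144.75)² / 144.75 = 0.4149
  sepia-eyed long-winged: (150 − 144.75)² / 144.75 = 0.1904
  sepia-eyed dumpy-winged: (143 − 144.75)² / 144.75 = 0.0212
χ² = 0.1248 + 0.4149 + 0.1904 + 0.0212 = 0.7513 ≈ 0.751
Degrees of freedom = 4 − 1 = 3; critical value at α = 0.05 is 7.815.
Since 0.751 < 7.815, we fail to reject the null hypothesis — the data are consistent with the 1:1:1:1 ratio.

0.751; consistent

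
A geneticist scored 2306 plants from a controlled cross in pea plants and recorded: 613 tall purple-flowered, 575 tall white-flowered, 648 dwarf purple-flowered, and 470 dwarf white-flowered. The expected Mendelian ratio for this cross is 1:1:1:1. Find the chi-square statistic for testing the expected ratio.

Total ratio parts = 4. Expected numbers out of 2306:
  tall purple-flowered: 2306 × 1/4 = 576.5
  tall white-flowered: 2306 × 1/4 = 576.5
  dwarf purple-flowered: 2306 × 1/4 = 576.5
  dwarf white-flowered: 2306 × 1/4 = 576.5
χ² = Σ (O − E)² / E
  tall purple-flowered: (613 − 576.5)² / 576.5 = 2.3109
  tall white-flowered: (575 − 576.5)² / 576.5 = 0.0039
  dwarf purple-flowered: (648 − 576.5)² / 576.5 = 8.8677
  dwarf white-flowered: (470 − 576.5)² / 576.5 = 19.6743
χ² = 2.3109 + 0.0039 + 8.8677 + 19.6743 = 30.8568 ≈ 30.857

30.857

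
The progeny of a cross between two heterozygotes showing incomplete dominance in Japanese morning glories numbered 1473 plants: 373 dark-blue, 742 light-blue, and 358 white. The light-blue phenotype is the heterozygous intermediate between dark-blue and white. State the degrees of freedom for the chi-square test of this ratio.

2

With incomplete dominance, a heterozygote × heterozygote cross gives a 1:2:1 phenotypic ratio.
A goodness-of-fit test with 3 phenotype classes has df = 3 − 1 = 2.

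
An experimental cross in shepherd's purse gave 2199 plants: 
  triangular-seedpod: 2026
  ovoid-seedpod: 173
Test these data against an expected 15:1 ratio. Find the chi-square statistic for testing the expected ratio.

Total ratio parts = 16. Expected numbers out of 2199:
  triangular-seedpod: 2199 × 15/16 = 2061.5625
  ovoid-seedpod: 2199 × 1/16 = 137.4375
χ² = Σ (O − E)² / E
  triangular-seedpod: (2026 − 2061.5625)² / 2061.5625 = 0.6135
  ovoid-seedpod: (173 − 137.4375)² / 137.4375 = 9.2019
χ² = 0.6135 + 9.2019 = 9.8154 ≈ 9.815

9.815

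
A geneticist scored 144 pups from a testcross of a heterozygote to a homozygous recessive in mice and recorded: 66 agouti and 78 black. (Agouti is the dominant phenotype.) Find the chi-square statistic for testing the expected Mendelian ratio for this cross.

1.000

A testcross of a heterozygote (Aa × aa) gives a 1:1 phenotypic ratio.
The 1:1 ratio has 2 parts, so with N = 144 the expected counts are:
  agouti: 144 × 1/2 = 72
  black: 144 × 1/2 = 72
χ² = Σ (O − E)² / E
  agouti: (66 − 72)² / 72 = 0.5000
  black: (78 − 72)² / 72 = 0.5000
χ² = 0.5000 + 0.5000 = 1.000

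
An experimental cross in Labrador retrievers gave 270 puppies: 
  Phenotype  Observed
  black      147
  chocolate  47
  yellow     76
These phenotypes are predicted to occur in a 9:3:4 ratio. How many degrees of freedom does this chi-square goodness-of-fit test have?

2

A goodness-of-fit test with 3 phenotype classes has df = 3 − 1 = 2.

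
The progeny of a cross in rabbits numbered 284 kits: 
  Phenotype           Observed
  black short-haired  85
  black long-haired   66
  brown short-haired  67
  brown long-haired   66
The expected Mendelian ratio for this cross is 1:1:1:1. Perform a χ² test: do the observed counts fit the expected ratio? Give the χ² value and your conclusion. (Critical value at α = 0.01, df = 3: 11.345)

3.690; consistent

The 1:1:1:1 ratio has 4 parts, so with N = 284 the expected counts are:
  black short-haired: 284 × 1/4 = 71
  black long-haired: 284 × 1/4 = 71
  brown short-haired: 284 × 1/4 = 71
  brown long-haired: 284 × 1/4 = 71
χ² = Σ (O − E)² / E
  black short-haired: (85 − 71)² / 71 = 2.7606
  black long-haired: (66 − 71)² / 71 = 0.3521
  brown short-haired: (67 − 71)² / 71 = 0.2254
  brown long-haired: (66 − 71)² / 71 = 0.3521
χ² = 2.7606 + 0.3521 + 0.2254 + 0.3521 = 3.6902 ≈ 3.690
Degrees of freedom = 4 − 1 = 3; critical value at α = 0.01 is 11.345.
Since 3.690 < 11.345, we fail to reject the null hypothesis — the data are consistent with the 1:1:1:1 ratio.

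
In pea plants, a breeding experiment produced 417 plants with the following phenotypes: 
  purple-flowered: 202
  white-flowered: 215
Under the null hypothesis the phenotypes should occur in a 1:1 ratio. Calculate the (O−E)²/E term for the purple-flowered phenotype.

0.203

Under the 1:1 hypothesis (Σ ratio = 2, N = 417):
  purple-flowered: 417 × 1/2 = 208.5
  white-flowered: 417 × 1/2 = 208.5
Contribution of purple-flowered: (202 − 208.5)² / 208.5 = 0.2026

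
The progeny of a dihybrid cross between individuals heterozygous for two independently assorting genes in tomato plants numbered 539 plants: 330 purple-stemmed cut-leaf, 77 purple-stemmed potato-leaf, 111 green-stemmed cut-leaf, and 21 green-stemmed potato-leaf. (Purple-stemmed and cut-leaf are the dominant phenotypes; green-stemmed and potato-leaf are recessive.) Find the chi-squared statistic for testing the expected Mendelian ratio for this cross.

A dihybrid F₂ with independent assortment and complete dominance at both loci gives a 9:3:3:1 phenotypic ratio.
Under the 9:3:3:1 hypothesis (Σ ratio = 16, N = 539):
  purple-stemmed cut-leaf: 539 × 9/16 = 303.1875
  purple-stemmed potato-leaf: 539 × 3/16 = 101.0625
  green-stemmed cut-leaf: 539 × 3/16 = 101.0625
  green-stemmed potato-leaf: 539 × 1/16 = 33.6875
χ² = Σ (O − E)² / E
  purple-stemmed cut-leaf: (330 − 303.1875)² / 303.1875 = 2.3712
  purple-stemmed potato-leaf: (77 − 101.0625)² / 101.0625 = 5.7292
  green-stemmed cut-leaf: (111 − 101.0625)² / 101.0625 = 0.9772
  green-stemmed potato-leaf: (21 − 33.6875)² / 33.6875 = 4.7784
χ² = 2.3712 + 5.7292 + 0.9772 + 4.7784 = 13.856

13.856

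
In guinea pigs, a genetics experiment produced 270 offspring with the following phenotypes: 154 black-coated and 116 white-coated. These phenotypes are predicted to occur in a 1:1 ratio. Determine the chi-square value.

5.348

Under the 1:1 hypothesis (Σ ratio = 2, N = 270):
  black-coated: 270 × 1/2 = 135
  white-coated: 270 × 1/2 = 135
χ² = Σ (O − E)² / E
  black-coated: (154 − 135)² / 135 = 2.6741
  white-coated: (116 − 135)² / 135 = 2.6741
χ² = 2.6741 + 2.6741 = 5.3482 ≈ 5.348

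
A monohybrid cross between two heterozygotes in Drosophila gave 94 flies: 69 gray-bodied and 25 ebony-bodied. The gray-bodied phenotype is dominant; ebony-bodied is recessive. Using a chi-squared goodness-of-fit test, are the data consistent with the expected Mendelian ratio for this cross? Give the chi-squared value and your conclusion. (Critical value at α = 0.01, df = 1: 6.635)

For a monohybrid cross between heterozygotes with complete dominance, the expected phenotypic ratio is 3:1.
Total ratio parts = 4. Expected numbers out of 94:
  gray-bodied: 94 × 3/4 = 70.5
  ebony-bodied: 94 × 1/4 = 23.5
χ² = Σ (O − E)² / E
  gray-bodied: (69 − 70.5)² / 70.5 = 0.0319
  ebony-bodied: (25 − 23.5)² / 23.5 = 0.0957
χ² = 0.0319 + 0.0957 = 0.1276 ≈ 0.128
Degrees of freedom = 2 − 1 = 1; critical value at α = 0.01 is 6.635.
Since 0.128 < 6.635, we fail to reject the null hypothesis — the data are consistent with the 3:1 ratio.

0.128; consistent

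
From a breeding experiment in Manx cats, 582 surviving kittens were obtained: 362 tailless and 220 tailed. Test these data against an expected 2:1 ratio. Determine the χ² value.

The 2:1 ratio has 3 parts, so with N = 582 the expected counts are:
  tailless: 582 × 2/3 = 388
  tailed: 582 × 1/3 = 194
χ² = Σ (O − E)² / E
  tailless: (362 − 388)² / 388 = 1.7423
  tailed: (220 − 194)² / 194 = 3.4845
χ² = 1.7423 + 3.4845 = 5.2268 ≈ 5.227

5.227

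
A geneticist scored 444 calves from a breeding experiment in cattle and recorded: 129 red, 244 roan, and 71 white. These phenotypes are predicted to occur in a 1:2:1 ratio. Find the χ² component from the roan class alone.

Total ratio parts = 4. Expected numbers out of 444:
  red: 444 × 1/4 = 111
  roan: 444 × 2/4 = 222
  white: 444 × 1/4 = 111
Contribution of roan: (244 − 222)² / 222 = 2.1802

2.180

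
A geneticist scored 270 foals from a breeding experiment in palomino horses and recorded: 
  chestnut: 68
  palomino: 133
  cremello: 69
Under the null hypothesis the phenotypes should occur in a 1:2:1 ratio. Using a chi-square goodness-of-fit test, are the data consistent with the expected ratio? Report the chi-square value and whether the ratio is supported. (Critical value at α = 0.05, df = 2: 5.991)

Total ratio parts = 4. Expected numbers out of 270:
  chestnut: 270 × 1/4 = 67.5
  palomino: 270 × 2/4 = 135
  cremello: 270 × 1/4 = 67.5
χ² = Σ (O − E)² / E
  chestnut: (68 − 67.5)² / 67.5 = 0.0037
  palomino: (133 − 135)² / 135 = 0.0296
  cremello: (69 − 67.5)² / 67.5 = 0.0333
χ² = 0.0037 + 0.0296 + 0.0333 = 0.0666 ≈ 0.067
Degrees of freedom = 3 − 1 = 2; critical value at α = 0.05 is 5.991.
Since 0.067 < 5.991, we fail to reject the null hypothesis — the data are consistent with the 1:2:1 ratio.

0.067; consistent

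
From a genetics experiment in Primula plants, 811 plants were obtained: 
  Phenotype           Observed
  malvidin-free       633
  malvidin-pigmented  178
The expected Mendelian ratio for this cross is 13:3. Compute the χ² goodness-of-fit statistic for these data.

5.445

Total ratio parts = 16. Expected numbers out of 811:
  malvidin-free: 811 × 13/16 = 658.9375
  malvidin-pigmented: 811 × 3/16 = 152.0625
χ² = Σ (O − E)² / E
  malvidin-free: (633 − 658.9375)² / 658.9375 = 1.0210
  malvidin-pigmented: (178 − 152.0625)² / 152.0625 = 4.4242
χ² = 1.0210 + 4.4242 = 5.4452 ≈ 5.445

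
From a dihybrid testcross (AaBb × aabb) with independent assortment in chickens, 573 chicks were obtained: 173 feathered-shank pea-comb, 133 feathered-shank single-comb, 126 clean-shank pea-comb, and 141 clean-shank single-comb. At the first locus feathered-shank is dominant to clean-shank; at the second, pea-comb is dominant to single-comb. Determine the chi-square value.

A dihybrid testcross with independent assortment gives a 1:1:1:1 ratio.
The 1:1:1:1 ratio has 4 parts, so with N = 573 the expected counts are:
  feathered-shank pea-comb: 573 × 1/4 = 143.25
  feathered-shank single-comb: 573 × 1/4 = 143.25
  clean-shank pea-comb: 573 × 1/4 = 143.25
  clean-shank single-comb: 573 × 1/4 = 143.25
χ² = Σ (O − E)² / E
  feathered-shank pea-comb: (173 − 143.25)² / 143.25 = 6.1784
  feathered-shank single-comb: (133 − 143.25)² / 143.25 = 0.7334
  clean-shank pea-comb: (126 − 143.25)² / 143.25 = 2.0772
  clean-shank single-comb: (141 − 143.25)² / 143.25 = 0.0353
χ² = 6.1784 + 0.7334 + 2.0772 + 0.0353 = 9.0243 ≈ 9.024

9.024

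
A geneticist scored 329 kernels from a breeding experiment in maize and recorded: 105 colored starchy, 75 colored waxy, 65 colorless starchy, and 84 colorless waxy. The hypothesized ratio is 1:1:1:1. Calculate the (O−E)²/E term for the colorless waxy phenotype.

Expected counts for N = 329 under a 1:1:1:1 ratio (total parts = 4):
  colored starchy: 329 × 1/4 = 82.25
  colored waxy: 329 × 1/4 = 82.25
  colorless starchy: 329 × 1/4 = 82.25
  colorless waxy: 329 × 1/4 = 82.25
Contribution of colorless waxy: (84 − 82.25)² / 82.25 = 0.0372

0.037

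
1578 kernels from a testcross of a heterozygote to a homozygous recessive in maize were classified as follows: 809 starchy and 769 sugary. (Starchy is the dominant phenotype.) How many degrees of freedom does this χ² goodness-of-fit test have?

1

A testcross of a heterozygote (Aa × aa) gives a 1:1 phenotypic ratio.
A goodness-of-fit test with 2 phenotype classes has df = 2 − 1 = 1.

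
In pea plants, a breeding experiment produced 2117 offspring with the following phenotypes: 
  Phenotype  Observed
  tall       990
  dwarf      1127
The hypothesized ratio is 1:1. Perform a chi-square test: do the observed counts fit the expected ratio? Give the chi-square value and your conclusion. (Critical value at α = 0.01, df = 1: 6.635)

The 1:1 ratio has 2 parts, so with N = 2117 the expected counts are:
  tall: 2117 × 1/2 = 1058.5
  dwarf: 2117 × 1/2 = 1058.5
χ² = Σ (O − E)² / E
  tall: (990 − 1058.5)² / 1058.5 = 4.4329
  dwarf: (1127 − 1058.5)² / 1058.5 = 4.4329
χ² = 4.4329 + 4.4329 = 8.8658 ≈ 8.866
Degrees of freedom = 2 − 1 = 1; critical value at α = 0.01 is 6.635.
Since 8.866 > 6.635, we reject the null hypothesis — the data do not fit the 1:1 ratio.

8.866; not consistent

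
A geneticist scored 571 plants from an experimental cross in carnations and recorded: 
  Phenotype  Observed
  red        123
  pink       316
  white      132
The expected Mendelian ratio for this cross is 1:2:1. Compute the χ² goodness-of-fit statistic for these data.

Under the 1:2:1 hypothesis (Σ ratio = 4, N = 571):
  red: 571 × 1/4 = 142.75
  pink: 571 × 2/4 = 285.5
  white: 571 × 1/4 = 142.75
χ² = Σ (O − E)² / E
  red: (123 − 142.75)² / 142.75 = 2.7325
  pink: (316 − 285.5)² / 285.5 = 3.2583
  white: (132 − 142.75)² / 142.75 = 0.8095
χ² = 2.7325 + 3.2583 + 0.8095 = 6.8003 ≈ 6.800

6.800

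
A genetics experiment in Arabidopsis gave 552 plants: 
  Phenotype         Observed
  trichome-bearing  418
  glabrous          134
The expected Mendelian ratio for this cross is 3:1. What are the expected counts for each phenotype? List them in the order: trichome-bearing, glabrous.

Expected counts for N = 552 under a 3:1 ratio (total parts = 4):
  trichome-bearing: 552 × 3/4 = 414
  glabrous: 552 × 1/4 = 138

414, 138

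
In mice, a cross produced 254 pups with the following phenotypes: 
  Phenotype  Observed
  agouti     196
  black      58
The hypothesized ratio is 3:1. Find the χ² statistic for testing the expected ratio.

Total ratio parts = 4. Expected numbers out of 254:
  agouti: 254 × 3/4 = 190.5
  black: 254 × 1/4 = 63.5
χ² = Σ (O − E)² / E
  agouti: (196 − 190.5)² / 190.5 = 0.1588
  black: (58 − 63.5)² / 63.5 = 0.4764
χ² = 0.1588 + 0.4764 = 0.6352 ≈ 0.635

0.635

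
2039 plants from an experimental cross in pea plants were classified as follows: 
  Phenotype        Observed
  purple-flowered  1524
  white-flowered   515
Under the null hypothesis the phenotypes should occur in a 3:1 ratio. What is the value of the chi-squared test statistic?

Total ratio parts = 4. Expected numbers out of 2039:
  purple-flowered: 2039 × 3/4 = 1529.25
  white-flowered: 2039 × 1/4 = 509.75
χ² = Σ (O − E)² / E
  purple-flowered: (1524 − 1529.25)² / 1529.25 = 0.0180
  white-flowered: (515 − 509.75)² / 509.75 = 0.0541
χ² = 0.0180 + 0.0541 = 0.0721 ≈ 0.072

0.072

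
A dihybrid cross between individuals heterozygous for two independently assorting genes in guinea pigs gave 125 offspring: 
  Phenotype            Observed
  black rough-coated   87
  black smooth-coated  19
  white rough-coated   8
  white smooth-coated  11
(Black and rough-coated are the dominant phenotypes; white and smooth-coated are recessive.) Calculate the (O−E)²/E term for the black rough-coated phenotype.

A dihybrid F₂ with independent assortment and complete dominance at both loci gives a 9:3:3:1 phenotypic ratio.
Expected counts for N = 125 under a 9:3:3:1 ratio (total parts = 16):
  black rough-coated: 125 × 9/16 = 70.3125
  black smooth-coated: 125 × 3/16 = 23.4375
  white rough-coated: 125 × 3/16 = 23.4375
  white smooth-coated: 125 × 1/16 = 7.8125
Contribution of black rough-coated: (87 − 70.3125)² / 70.3125 = 3.9605

3.961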